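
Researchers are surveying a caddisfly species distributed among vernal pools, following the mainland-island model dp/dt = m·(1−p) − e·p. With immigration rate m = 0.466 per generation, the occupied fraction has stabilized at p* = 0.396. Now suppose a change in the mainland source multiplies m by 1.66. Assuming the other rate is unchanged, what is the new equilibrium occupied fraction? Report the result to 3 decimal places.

Balance m(1−p*) = e·p* gives e = m(1−p*)/p* = 0.466×0.60400/0.39600 = 0.71077.
New p* = m/(m+e) = 0.77356/(0.77356+0.71077) = 0.52115.

0.521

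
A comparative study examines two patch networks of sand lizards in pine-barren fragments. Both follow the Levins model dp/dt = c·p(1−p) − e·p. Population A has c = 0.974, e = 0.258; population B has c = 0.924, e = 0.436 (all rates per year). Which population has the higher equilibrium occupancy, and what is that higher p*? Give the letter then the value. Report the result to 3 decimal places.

A: p*_A = 1 − 0.258/0.974 = 0.7351.
B: p*_B = 1 − 0.436/0.924 = 0.5281.
A is higher at 0.7351.

A, 0.735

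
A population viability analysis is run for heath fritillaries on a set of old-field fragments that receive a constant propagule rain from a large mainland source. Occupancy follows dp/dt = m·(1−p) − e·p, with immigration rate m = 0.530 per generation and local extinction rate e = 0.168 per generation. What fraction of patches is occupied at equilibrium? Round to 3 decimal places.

Setting dp/dt = 0: m − m·p* = e·p*, so m = (m+e)·p*.
p* = m/(m+e) = 0.530/(0.530+0.168) = 0.530/0.6980 = 0.7593.

0.759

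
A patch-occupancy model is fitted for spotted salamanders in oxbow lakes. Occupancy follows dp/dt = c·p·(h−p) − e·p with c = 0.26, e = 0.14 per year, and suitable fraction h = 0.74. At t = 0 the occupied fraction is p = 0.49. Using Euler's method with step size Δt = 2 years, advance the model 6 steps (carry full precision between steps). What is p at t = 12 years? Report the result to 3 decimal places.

Update rule: p ← p + [c·p·(h−p) − e·p]·Δt with Δt = 2.
  1  |  dp/dt·Δt = -0.073500  |  p_1 = 0.416500
  2  |  dp/dt·Δt = -0.046556  |  p_2 = 0.369944
  3  |  dp/dt·Δt = -0.032396  |  p_3 = 0.337547
  4  |  dp/dt·Δt = -0.023873  |  p_4 = 0.313674
  5  |  dp/dt·Δt = -0.018291  |  p_5 = 0.295384
  6  |  dp/dt·Δt = -0.014415  |  p_6 = 0.280969

0.281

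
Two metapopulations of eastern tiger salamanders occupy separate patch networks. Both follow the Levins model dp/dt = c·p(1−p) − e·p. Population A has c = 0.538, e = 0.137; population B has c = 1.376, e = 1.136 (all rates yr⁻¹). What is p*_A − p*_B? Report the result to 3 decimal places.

A: p*_A = 1 − 0.137/0.538 = 0.7454.
B: p*_B = 1 − 1.136/1.376 = 0.1744.
p*_A − p*_B = 0.7454 − 0.1744 = 0.5709.

0.571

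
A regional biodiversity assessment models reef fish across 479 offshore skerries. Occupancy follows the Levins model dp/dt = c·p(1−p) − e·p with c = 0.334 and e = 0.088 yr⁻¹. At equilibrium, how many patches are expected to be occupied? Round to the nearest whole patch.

p* = 1 − e/c = 1 − 0.088/0.334 = 0.7365.
Expected occupied patches = N × p* = 479 × 0.7365 = 352.80 ≈ 353.

353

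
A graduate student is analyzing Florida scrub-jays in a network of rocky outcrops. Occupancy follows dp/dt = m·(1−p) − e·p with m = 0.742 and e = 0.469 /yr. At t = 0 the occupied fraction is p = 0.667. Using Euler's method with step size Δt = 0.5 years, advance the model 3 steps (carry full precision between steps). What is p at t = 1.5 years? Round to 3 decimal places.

Update rule: p ← p + [m·(1−p) − e·p]·Δt with Δt = 0.5.
p: 0.66700 → 0.63413  (Δp = -0.03287)
p: 0.63413 → 0.62116  (Δp = -0.01297)
p: 0.62116 → 0.61605  (Δp = -0.00512)

0.616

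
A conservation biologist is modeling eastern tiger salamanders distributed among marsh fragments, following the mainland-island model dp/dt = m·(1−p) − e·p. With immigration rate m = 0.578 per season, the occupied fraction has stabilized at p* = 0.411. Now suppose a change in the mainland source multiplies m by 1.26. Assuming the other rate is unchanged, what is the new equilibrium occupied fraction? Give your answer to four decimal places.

0.4679

Balance m(1−p*) = e·p* gives e = m(1−p*)/p* = 0.578×0.58900/0.41100 = 0.82833.
New p* = m/(m+e) = 0.72828/(0.72828+0.82833) = 0.46786.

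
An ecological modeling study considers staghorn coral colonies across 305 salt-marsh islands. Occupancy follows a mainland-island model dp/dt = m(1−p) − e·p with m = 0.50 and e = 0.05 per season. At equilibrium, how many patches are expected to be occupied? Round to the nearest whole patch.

p* = m/(m+e) = 0.50/0.5500 = 0.9091.
Expected occupied patches = N × p* = 305 × 0.9091 = 277.27 ≈ 277.

277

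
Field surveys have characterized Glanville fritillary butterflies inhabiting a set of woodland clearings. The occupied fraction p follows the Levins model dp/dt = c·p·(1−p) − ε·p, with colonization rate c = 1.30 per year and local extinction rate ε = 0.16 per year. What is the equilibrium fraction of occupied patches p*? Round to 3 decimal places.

Setting dp/dt = 0 and dividing through by p* gives c·(1−p*) = ε.
So p* = 1 − ε/c = 1 − 0.16/1.30 = 1 − 0.1231 = 0.8769.

0.877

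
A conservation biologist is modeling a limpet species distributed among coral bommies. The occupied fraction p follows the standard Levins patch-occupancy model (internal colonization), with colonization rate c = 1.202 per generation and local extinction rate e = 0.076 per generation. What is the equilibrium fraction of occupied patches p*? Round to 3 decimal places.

0.937

Setting dp/dt = 0 and dividing through by p* gives c·(1−p*) = e.
So p* = 1 − e/c = 1 − 0.076/1.202 = 1 − 0.0632 = 0.9368.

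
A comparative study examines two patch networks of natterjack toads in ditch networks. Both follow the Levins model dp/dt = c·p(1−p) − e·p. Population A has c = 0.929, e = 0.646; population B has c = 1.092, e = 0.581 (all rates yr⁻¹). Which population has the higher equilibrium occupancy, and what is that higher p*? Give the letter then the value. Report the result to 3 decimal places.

A: p*_A = 1 − 0.646/0.929 = 0.3046.
B: p*_B = 1 − 0.581/1.092 = 0.4679.
B is higher at 0.4679.

B, 0.468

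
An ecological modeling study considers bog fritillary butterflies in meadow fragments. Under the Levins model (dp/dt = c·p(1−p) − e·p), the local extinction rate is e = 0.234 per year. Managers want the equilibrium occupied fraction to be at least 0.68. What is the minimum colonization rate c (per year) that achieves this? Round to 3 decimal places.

0.731

p* = 1 − e/c ≥ 0.68 requires e/c ≤ 0.3200, i.e. c ≥ e/0.3200.
c_min = 0.234/0.3200 = 0.7313.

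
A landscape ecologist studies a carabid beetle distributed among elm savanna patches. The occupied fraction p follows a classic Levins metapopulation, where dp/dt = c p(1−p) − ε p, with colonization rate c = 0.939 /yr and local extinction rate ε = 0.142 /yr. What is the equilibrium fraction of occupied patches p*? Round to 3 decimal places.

Setting dp/dt = 0 and dividing through by p* gives c·(1−p*) = ε.
So p* = 1 − ε/c = 1 − 0.142/0.939 = 1 − 0.1512 = 0.8488.

0.849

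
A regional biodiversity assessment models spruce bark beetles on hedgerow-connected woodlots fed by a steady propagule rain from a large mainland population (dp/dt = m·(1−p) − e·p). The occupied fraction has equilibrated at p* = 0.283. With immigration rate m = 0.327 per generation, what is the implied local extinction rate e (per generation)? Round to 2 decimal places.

0.83

At equilibrium m(1−p*) = e·p*, so e = m(1−p*)/p*.
e = 0.327 × 0.7170 / 0.283 = 0.8285.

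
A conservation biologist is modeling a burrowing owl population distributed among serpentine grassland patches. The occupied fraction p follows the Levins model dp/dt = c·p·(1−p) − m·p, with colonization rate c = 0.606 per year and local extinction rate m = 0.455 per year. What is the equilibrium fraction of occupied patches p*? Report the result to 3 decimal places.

0.249

Setting dp/dt = 0 and dividing through by p* gives c·(1−p*) = m.
So p* = 1 − m/c = 1 − 0.455/0.606 = 1 − 0.7508 = 0.2492.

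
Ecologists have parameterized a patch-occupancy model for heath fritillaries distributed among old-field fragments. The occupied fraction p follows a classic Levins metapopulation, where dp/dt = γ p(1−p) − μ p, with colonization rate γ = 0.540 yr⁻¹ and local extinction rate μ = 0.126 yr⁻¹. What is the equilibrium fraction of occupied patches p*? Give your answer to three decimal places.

0.767

Setting dp/dt = 0 and dividing through by p* gives γ·(1−p*) = μ.
So p* = 1 − μ/γ = 1 − 0.126/0.540 = 1 − 0.2333 = 0.7667.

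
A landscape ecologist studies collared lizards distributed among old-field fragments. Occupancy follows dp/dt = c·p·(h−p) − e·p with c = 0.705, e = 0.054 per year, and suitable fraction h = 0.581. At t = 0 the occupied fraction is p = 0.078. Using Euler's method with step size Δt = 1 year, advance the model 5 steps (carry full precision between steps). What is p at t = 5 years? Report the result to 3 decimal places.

0.247

Update rule: p ← p + [c·p·(h−p) − e·p]·Δt with Δt = 1.
p: 0.07800 → 0.10145  (Δp = +0.02345)
p: 0.10145 → 0.13027  (Δp = +0.02882)
p: 0.13027 → 0.16463  (Δp = +0.03436)
p: 0.16463 → 0.20406  (Δp = +0.03944)
p: 0.20406 → 0.24727  (Δp = +0.04321)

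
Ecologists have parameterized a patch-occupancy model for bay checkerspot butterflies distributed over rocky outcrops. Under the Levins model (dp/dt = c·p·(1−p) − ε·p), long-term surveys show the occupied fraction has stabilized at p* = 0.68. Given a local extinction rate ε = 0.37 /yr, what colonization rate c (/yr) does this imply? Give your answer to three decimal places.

At equilibrium c(1−p*) = ε, so c = ε/(1−p*).
c = 0.37/(1 − 0.68) = 0.37/0.3200 = 1.1563.

1.156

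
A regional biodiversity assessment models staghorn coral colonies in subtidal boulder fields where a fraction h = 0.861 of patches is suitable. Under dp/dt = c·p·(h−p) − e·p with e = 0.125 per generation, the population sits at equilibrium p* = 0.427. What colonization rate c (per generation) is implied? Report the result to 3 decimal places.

At equilibrium c(h−p*) = e, so c = e/(h−p*).
c = 0.125/(0.861 − 0.427) = 0.125/0.4340 = 0.2880.

0.288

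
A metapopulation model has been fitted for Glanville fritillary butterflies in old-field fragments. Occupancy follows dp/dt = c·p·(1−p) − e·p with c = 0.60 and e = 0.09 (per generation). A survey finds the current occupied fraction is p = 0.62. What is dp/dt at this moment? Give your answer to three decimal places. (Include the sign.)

0.086

Colonization term: c·p·(1−p) = 0.60×0.62×0.3800 = 0.14136.
Extinction term: e·p = 0.05580.
dp/dt = 0.14136 − 0.05580 = 0.08556.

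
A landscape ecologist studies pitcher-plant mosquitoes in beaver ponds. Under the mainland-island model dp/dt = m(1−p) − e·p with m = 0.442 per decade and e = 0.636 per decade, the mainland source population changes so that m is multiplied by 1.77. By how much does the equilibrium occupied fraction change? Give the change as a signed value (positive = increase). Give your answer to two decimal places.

Before: p* = 0.442/(0.442+0.636) = 0.4100.
After: m = 0.78234, e = 0.636; p* = 0.78234/1.4183 = 0.5516.
Δp* = 0.5516 − 0.4100 = +0.1416.

0.14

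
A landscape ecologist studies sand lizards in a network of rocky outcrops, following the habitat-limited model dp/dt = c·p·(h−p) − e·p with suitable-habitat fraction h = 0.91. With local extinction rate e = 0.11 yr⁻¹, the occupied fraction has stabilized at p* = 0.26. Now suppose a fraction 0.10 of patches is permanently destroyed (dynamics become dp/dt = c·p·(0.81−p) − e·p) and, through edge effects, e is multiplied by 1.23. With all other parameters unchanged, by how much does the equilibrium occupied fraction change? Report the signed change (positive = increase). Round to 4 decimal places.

Balance c(h−p*) = e gives c = e/(0.91 − 0.26000) = 0.11/0.65000 = 0.16923.
New p* = 0.81 − e/c = 0.81 − 0.13530/0.16923 = 0.01050.
Δp* = 0.01050 − 0.26000 = -0.24950.

-0.2495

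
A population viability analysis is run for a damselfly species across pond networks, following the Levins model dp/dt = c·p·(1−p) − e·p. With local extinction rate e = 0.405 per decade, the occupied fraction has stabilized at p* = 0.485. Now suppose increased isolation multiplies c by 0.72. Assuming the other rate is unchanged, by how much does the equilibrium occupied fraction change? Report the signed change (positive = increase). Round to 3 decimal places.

-0.200

Balance c(1−p*) = e gives c = e/(1 − 0.48500) = 0.405/0.51500 = 0.78641.
New p* = 1 − e/c = 1 − 0.40500/0.56622 = 0.28473.
Δp* = 0.28473 − 0.48500 = -0.20027.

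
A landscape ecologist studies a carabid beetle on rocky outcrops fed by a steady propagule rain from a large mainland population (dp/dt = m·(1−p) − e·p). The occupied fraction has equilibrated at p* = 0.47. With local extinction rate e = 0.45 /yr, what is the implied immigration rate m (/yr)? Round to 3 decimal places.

At equilibrium m(1−p*) = e·p*, so m = e·p*/(1−p*).
m = 0.45 × 0.47 / 0.5300 = 0.2115/0.5300 = 0.3991.

0.399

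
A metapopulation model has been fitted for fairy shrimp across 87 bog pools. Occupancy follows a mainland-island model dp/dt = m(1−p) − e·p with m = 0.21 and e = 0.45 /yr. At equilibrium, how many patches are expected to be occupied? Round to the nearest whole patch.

p* = m/(m+e) = 0.21/0.6600 = 0.3182.
Expected occupied patches = N × p* = 87 × 0.3182 = 27.68 ≈ 28.

28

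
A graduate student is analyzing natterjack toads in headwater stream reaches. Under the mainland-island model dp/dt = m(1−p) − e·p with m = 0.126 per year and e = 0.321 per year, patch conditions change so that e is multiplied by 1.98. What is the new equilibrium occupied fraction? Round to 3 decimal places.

Before: p* = 0.126/(0.126+0.321) = 0.2819.
After: m = 0.126, e = 0.63558; p* = 0.126/0.7616 = 0.1654.

0.165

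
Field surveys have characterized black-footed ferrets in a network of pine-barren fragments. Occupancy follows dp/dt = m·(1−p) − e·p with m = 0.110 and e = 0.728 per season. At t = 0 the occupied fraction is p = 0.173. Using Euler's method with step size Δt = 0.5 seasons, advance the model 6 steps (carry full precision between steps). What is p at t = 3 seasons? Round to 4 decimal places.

0.1329

Update rule: p ← p + [m·(1−p) − e·p]·Δt with Δt = 0.5.
t = 0.5: p = 0.17300 + (-0.01749) = 0.15551
t = 1: p = 0.15551 + (-0.01016) = 0.14535
t = 1.5: p = 0.14535 + (-0.00590) = 0.13945
t = 2: p = 0.13945 + (-0.00343) = 0.13602
t = 2.5: p = 0.13602 + (-0.00199) = 0.13403
t = 3: p = 0.13403 + (-0.00116) = 0.13287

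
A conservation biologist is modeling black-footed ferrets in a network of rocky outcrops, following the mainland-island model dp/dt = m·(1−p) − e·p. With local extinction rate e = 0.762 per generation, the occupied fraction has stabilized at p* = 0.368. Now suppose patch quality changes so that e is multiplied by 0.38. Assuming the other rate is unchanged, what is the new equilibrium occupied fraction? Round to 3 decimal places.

0.605

Balance m(1−p*) = e·p* gives m = e·p*/(1−p*) = 0.762×0.36800/0.63200 = 0.44370.
New p* = m/(m+e) = 0.44370/(0.44370+0.28956) = 0.60511.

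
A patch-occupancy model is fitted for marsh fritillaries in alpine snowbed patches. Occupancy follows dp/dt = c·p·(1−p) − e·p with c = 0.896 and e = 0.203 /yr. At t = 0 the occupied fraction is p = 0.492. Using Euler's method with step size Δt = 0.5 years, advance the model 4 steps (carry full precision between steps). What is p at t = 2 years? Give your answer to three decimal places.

Update rule: p ← p + [c·p·(1−p) − e·p]·Δt with Δt = 0.5.
step 1: Δp = +0.06203, p = 0.55403
step 2: Δp = +0.05446, p = 0.60849
step 3: Δp = +0.04497, p = 0.65346
step 4: Δp = +0.03512, p = 0.68858

0.689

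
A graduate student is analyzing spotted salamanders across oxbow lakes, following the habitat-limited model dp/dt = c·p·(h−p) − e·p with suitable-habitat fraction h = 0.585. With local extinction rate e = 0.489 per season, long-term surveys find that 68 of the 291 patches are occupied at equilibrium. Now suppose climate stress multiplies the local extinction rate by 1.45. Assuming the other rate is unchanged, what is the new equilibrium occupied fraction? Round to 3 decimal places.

Observed p* = 68/291 = 0.23368.
Balance c(h−p*) = e gives c = e/(0.585 − 0.23368) = 0.489/0.35132 = 1.39189.
New p* = 0.585 − e/c = 0.585 − 0.70905/1.39189 = 0.07558.

0.076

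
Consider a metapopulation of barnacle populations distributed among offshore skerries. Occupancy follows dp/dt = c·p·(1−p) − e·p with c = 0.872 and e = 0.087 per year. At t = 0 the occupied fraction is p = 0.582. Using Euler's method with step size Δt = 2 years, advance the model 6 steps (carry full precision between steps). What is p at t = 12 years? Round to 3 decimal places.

0.900

Update rule: p ← p + [c·p·(1−p) − e·p]·Δt with Δt = 2.
p: 0.58200 → 0.90501  (Δp = +0.32301)
p: 0.90501 → 0.89747  (Δp = -0.00754)
p: 0.89747 → 0.90179  (Δp = +0.00432)
p: 0.90179 → 0.89934  (Δp = -0.00246)
p: 0.89934 → 0.90074  (Δp = +0.00140)
p: 0.90074 → 0.89994  (Δp = -0.00080)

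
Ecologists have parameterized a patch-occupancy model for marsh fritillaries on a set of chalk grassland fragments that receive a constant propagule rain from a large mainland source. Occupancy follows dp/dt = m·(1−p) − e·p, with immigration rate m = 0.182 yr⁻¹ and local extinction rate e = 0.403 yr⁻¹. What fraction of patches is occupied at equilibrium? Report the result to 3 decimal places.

At equilibrium the propagule rain into empty patches balances local extinction: m(1−p*) = e·p*.
p* = m/(m+e) = 0.182/(0.182+0.403) = 0.182/0.5850 = 0.3111.

0.311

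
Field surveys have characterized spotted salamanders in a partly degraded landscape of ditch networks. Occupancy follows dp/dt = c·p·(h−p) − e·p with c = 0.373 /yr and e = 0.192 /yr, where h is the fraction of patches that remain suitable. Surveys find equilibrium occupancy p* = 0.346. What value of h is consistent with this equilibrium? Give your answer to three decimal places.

0.861

At equilibrium c(h−p*) = e, so h = p* + e/c.
h = 0.346 + 0.192/0.373 = 0.346 + 0.5147 = 0.8607.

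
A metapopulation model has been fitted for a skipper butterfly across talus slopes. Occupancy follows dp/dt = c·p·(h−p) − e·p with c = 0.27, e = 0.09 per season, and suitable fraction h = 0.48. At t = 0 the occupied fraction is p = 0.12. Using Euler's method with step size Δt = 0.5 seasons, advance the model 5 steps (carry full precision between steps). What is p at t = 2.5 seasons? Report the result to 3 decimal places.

Update rule: p ← p + [c·p·(h−p) − e·p]·Δt with Δt = 0.5.
  1  |  dp/dt·Δt = +0.000432  |  p_1 = 0.120432
  2  |  dp/dt·Δt = +0.000427  |  p_2 = 0.120859
  3  |  dp/dt·Δt = +0.000421  |  p_3 = 0.121280
  4  |  dp/dt·Δt = +0.000416  |  p_4 = 0.121695
  5  |  dp/dt·Δt = +0.000410  |  p_5 = 0.122106

0.122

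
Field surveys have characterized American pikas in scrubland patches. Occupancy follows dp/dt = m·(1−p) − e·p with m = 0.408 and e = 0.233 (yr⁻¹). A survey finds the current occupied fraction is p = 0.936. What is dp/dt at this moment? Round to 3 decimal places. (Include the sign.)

-0.192

Colonization term: m·(1−p) = 0.408×0.0640 = 0.02611.
Extinction term: e·p = 0.21809.
dp/dt = 0.02611 − 0.21809 = -0.19198.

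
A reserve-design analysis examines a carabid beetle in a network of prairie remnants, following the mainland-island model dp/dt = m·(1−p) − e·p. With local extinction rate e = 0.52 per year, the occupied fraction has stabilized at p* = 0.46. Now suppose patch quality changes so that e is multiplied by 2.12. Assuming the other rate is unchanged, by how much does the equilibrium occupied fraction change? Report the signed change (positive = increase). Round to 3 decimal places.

Balance m(1−p*) = e·p* gives m = e·p*/(1−p*) = 0.52×0.46000/0.54000 = 0.44296.
New p* = m/(m+e) = 0.44296/(0.44296+1.10240) = 0.28664.
Δp* = 0.28664 − 0.46000 = -0.17336.

-0.173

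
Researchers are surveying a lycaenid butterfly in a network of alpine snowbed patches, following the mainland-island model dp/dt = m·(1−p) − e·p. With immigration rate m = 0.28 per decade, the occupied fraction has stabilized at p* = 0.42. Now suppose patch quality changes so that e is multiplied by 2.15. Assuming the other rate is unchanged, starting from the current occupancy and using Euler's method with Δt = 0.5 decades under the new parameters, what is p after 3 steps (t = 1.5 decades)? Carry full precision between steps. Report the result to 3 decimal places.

0.267

Balance m(1−p*) = e·p* gives e = m(1−p*)/p* = 0.28×0.58000/0.42000 = 0.38667.
Starting from p₀ = 0.42000; update p ← p + (dp/dt)·Δt with the new parameters.
t = 0.5: p = 0.42000 + (-0.09338) = 0.32662
t = 1: p = 0.32662 + (-0.04149) = 0.28513
t = 1.5: p = 0.28513 + (-0.01844) = 0.26669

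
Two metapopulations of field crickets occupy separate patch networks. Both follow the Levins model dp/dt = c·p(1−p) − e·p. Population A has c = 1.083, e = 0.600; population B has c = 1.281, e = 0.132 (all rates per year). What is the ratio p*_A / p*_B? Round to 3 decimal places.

0.497

A: p*_A = 1 − 0.600/1.083 = 0.4460.
B: p*_B = 1 − 0.132/1.281 = 0.8970.
p*_A / p*_B = 0.4460/0.8970 = 0.4972.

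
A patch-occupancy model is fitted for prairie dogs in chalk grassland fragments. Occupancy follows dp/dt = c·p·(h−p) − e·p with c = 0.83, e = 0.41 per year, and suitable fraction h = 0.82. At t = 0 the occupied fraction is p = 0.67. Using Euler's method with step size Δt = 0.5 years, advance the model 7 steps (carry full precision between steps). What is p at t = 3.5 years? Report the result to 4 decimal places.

0.3927

Update rule: p ← p + [c·p·(h−p) − e·p]·Δt with Δt = 0.5.
p: 0.67000 → 0.57436  (Δp = -0.09564)
p: 0.57436 → 0.51517  (Δp = -0.05919)
p: 0.51517 → 0.47473  (Δp = -0.04044)
p: 0.47473 → 0.44543  (Δp = -0.02930)
p: 0.44543 → 0.42336  (Δp = -0.02207)
p: 0.42336 → 0.40626  (Δp = -0.01710)
p: 0.40626 → 0.39273  (Δp = -0.01353)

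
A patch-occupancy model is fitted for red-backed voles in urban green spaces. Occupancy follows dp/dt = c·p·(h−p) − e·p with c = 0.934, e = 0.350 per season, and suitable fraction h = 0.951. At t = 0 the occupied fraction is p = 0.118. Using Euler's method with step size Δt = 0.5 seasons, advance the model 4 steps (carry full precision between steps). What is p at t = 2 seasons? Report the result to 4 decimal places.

Update rule: p ← p + [c·p·(h−p) − e·p]·Δt with Δt = 0.5.
  1  |  dp/dt·Δt = +0.025253  |  p_1 = 0.143253
  2  |  dp/dt·Δt = +0.028968  |  p_2 = 0.172222
  3  |  dp/dt·Δt = +0.032496  |  p_3 = 0.204718
  4  |  dp/dt·Δt = +0.035521  |  p_4 = 0.240239

0.2402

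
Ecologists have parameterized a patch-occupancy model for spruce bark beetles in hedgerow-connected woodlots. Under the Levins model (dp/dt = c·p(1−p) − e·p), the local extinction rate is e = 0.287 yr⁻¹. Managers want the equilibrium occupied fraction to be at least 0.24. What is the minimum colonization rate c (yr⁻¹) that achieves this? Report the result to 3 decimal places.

p* = 1 − e/c ≥ 0.24 requires e/c ≤ 0.7600, i.e. c ≥ e/0.7600.
c_min = 0.287/0.7600 = 0.3776.

0.378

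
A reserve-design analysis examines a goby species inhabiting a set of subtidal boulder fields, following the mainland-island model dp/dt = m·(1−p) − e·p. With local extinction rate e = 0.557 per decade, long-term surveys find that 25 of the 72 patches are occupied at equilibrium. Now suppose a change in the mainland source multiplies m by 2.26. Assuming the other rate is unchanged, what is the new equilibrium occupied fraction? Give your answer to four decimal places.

0.5459

Observed p* = 25/72 = 0.34722.
Balance m(1−p*) = e·p* gives m = e·p*/(1−p*) = 0.557×0.34722/0.65278 = 0.29627.
New p* = m/(m+e) = 0.66957/(0.66957+0.55700) = 0.54589.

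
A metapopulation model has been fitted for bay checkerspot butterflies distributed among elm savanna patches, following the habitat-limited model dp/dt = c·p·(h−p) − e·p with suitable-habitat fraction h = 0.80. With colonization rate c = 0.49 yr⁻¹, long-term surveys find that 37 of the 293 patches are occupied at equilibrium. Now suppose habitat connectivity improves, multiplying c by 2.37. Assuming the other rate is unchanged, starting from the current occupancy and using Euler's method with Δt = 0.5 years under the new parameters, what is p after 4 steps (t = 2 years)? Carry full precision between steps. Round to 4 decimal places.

0.2609

Observed p* = 37/293 = 0.12628.
Balance c(h−p*) = e gives e = 0.49×(0.8 − 0.12628) = 0.33012.
Starting from p₀ = 0.12628; update p ← p + (dp/dt)·Δt with the new parameters.
  1  |  dp/dt·Δt = +0.028556  |  p_1 = 0.154836
  2  |  dp/dt·Δt = +0.032446  |  p_2 = 0.187282
  3  |  dp/dt·Δt = +0.035717  |  p_3 = 0.223000
  4  |  dp/dt·Δt = +0.037904  |  p_4 = 0.260904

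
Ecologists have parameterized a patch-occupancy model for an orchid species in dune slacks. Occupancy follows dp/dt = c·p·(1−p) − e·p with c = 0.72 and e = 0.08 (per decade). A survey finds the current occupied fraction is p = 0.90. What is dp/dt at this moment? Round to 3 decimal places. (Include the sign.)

Colonization term: c·p·(1−p) = 0.72×0.90×0.1000 = 0.06480.
Extinction term: e·p = 0.07200.
dp/dt = 0.06480 − 0.07200 = -0.00720.

-0.007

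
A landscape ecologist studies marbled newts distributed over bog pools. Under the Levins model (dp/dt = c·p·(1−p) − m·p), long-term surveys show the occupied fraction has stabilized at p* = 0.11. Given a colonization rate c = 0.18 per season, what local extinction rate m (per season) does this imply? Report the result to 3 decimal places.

0.160

At equilibrium c(1−p*) = m.
m = 0.18 × (1 − 0.11) = 0.18 × 0.8900 = 0.1602.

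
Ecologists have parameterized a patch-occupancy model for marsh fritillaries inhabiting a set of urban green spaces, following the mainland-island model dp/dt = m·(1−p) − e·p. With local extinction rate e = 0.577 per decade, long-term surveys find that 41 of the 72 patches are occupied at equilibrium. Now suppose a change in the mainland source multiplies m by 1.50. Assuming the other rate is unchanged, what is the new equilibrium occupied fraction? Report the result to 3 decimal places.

0.665

Observed p* = 41/72 = 0.56944.
Balance m(1−p*) = e·p* gives m = e·p*/(1−p*) = 0.577×0.56944/0.43056 = 0.76312.
New p* = m/(m+e) = 1.14468/(1.14468+0.57700) = 0.66486.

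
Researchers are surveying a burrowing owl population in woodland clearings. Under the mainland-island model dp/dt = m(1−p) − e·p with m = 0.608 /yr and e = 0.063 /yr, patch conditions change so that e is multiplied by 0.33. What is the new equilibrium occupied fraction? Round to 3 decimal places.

Before: p* = 0.608/(0.608+0.063) = 0.9061.
After: m = 0.608, e = 0.02079; p* = 0.608/0.6288 = 0.9669.

0.967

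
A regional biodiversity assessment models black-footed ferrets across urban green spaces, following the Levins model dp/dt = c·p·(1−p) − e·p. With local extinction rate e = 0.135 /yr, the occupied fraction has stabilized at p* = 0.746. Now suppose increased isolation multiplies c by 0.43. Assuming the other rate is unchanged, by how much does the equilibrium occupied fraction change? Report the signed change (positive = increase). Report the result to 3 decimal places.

-0.337

Balance c(1−p*) = e gives c = e/(1 − 0.74600) = 0.135/0.25400 = 0.53150.
New p* = 1 − e/c = 1 − 0.13500/0.22854 = 0.40929.
Δp* = 0.40929 − 0.74600 = -0.33671.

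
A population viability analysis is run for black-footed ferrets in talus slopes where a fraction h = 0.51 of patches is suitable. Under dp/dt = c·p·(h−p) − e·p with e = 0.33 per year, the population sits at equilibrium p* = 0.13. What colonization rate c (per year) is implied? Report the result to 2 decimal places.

0.87

At equilibrium c(h−p*) = e, so c = e/(h−p*).
c = 0.33/(0.51 − 0.13) = 0.33/0.3800 = 0.8684.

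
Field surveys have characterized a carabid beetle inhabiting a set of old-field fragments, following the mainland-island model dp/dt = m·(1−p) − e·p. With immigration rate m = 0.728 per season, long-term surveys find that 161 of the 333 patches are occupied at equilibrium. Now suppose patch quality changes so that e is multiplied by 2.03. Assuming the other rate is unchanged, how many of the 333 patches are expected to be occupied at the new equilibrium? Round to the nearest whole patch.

Observed p* = 161/333 = 0.48348.
Balance m(1−p*) = e·p* gives e = m(1−p*)/p* = 0.728×0.51652/0.48348 = 0.77775.
New p* = m/(m+e) = 0.72800/(0.72800+1.57883) = 0.31558.
Expected occupied = 333 × 0.31558 = 105.09 ≈ 105.

105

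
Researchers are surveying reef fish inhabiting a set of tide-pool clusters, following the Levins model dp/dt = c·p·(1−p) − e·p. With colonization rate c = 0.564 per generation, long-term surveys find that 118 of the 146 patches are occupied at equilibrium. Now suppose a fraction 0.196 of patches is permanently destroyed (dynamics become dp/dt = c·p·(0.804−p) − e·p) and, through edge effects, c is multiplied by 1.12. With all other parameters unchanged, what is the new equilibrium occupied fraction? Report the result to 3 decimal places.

Observed p* = 118/146 = 0.80822.
Balance c(1−p*) = e gives e = 0.564×(1 − 0.80822) = 0.10816.
New p* = 0.804 − e/c = 0.804 − 0.10816/0.63168 = 0.63277.

0.633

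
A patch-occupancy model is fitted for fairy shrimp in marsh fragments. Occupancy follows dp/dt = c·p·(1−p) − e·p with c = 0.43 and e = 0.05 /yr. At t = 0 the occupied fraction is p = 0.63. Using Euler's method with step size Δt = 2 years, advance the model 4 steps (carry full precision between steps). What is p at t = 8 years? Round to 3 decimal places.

0.881

Update rule: p ← p + [c·p·(1−p) − e·p]·Δt with Δt = 2.
step 1: Δp = +0.13747, p = 0.76747
step 2: Δp = +0.07673, p = 0.84420
step 3: Δp = +0.02869, p = 0.87289
step 4: Δp = +0.00813, p = 0.88102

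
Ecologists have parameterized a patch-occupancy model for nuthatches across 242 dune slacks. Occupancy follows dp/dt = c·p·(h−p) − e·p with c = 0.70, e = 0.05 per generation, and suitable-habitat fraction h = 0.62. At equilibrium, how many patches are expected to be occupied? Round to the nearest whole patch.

p* = h − e/c = 0.62 − 0.0714 = 0.5486.
Expected occupied patches = N × p* = 242 × 0.5486 = 132.75 ≈ 133.

133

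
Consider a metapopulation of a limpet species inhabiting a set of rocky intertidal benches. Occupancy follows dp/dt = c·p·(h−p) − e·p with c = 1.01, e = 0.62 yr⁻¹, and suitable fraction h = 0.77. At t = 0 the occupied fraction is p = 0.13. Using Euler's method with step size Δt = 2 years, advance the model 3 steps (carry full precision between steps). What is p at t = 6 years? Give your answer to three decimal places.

Update rule: p ← p + [c·p·(h−p) − e·p]·Δt with Δt = 2.
p: 0.13000 → 0.13686  (Δp = +0.00686)
p: 0.13686 → 0.14219  (Δp = +0.00533)
p: 0.14219 → 0.14620  (Δp = +0.00401)

0.146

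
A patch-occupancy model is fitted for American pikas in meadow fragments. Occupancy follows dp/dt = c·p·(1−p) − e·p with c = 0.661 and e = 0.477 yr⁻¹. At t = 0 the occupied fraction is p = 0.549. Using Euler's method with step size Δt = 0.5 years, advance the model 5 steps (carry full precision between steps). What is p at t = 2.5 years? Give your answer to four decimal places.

0.3942

Update rule: p ← p + [c·p·(1−p) − e·p]·Δt with Δt = 0.5.
t = 0.5: p = 0.54900 + (-0.04911) = 0.49989
t = 1: p = 0.49989 + (-0.03660) = 0.46330
t = 1.5: p = 0.46330 + (-0.02832) = 0.43498
t = 2: p = 0.43498 + (-0.02251) = 0.41246
t = 2.5: p = 0.41246 + (-0.01828) = 0.39418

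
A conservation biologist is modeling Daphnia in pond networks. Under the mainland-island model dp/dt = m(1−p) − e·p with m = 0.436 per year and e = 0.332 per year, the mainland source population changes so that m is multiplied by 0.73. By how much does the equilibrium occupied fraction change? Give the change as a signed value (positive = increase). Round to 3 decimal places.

-0.078

Before: p* = 0.436/(0.436+0.332) = 0.5677.
After: m = 0.31828, e = 0.332; p* = 0.31828/0.6503 = 0.4895.
Δp* = 0.4895 − 0.5677 = -0.0783.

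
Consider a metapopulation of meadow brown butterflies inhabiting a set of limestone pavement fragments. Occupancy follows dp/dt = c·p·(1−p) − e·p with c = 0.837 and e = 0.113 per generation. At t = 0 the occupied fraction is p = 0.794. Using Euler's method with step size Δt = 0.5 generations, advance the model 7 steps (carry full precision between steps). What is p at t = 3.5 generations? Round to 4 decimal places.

0.8615

Update rule: p ← p + [c·p·(1−p) − e·p]·Δt with Δt = 0.5.
t = 0.5: p = 0.79400 + (+0.02359) = 0.81759
t = 1: p = 0.81759 + (+0.01622) = 0.83381
t = 1.5: p = 0.83381 + (+0.01088) = 0.84469
t = 2: p = 0.84469 + (+0.00718) = 0.85187
t = 2.5: p = 0.85187 + (+0.00468) = 0.85655
t = 3: p = 0.85655 + (+0.00303) = 0.85958
t = 3.5: p = 0.85958 + (+0.00195) = 0.86152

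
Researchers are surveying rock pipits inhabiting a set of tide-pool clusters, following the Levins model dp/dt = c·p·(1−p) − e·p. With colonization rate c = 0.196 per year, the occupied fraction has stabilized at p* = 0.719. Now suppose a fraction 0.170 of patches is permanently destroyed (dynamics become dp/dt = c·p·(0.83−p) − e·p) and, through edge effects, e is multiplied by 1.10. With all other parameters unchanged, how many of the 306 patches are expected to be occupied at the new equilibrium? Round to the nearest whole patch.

159

Balance c(1−p*) = e gives e = 0.196×(1 − 0.71900) = 0.05508.
New p* = 0.83 − e/c = 0.83 − 0.06059/0.19600 = 0.52087.
Expected occupied = 306 × 0.52087 = 159.39 ≈ 159.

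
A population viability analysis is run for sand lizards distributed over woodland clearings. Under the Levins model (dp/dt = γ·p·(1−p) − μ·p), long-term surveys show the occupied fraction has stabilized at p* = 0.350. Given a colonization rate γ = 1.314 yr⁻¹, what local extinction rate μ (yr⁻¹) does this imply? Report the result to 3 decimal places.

At equilibrium γ(1−p*) = μ.
μ = 1.314 × (1 − 0.350) = 1.314 × 0.6500 = 0.8541.

0.854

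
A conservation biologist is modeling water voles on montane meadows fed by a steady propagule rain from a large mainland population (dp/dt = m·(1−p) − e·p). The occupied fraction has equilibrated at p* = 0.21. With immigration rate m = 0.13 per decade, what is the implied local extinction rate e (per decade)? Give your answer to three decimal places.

0.489

At equilibrium m(1−p*) = e·p*, so e = m(1−p*)/p*.
e = 0.13 × 0.7900 / 0.21 = 0.4890.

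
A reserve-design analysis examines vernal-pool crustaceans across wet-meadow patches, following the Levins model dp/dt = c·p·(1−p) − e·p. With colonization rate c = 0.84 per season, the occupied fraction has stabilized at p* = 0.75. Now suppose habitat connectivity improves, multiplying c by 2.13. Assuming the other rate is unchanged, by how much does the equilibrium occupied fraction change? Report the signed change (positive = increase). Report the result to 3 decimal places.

Balance c(1−p*) = e gives e = 0.84×(1 − 0.75000) = 0.21000.
New p* = 1 − e/c = 1 − 0.21000/1.78920 = 0.88263.
Δp* = 0.88263 − 0.75000 = +0.13263.

0.133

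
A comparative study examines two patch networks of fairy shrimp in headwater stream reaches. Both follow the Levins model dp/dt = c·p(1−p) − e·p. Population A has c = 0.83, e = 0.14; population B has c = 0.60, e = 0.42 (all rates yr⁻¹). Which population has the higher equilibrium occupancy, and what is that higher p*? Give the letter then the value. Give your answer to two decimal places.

A: p*_A = 1 − 0.14/0.83 = 0.8313.
B: p*_B = 1 − 0.42/0.60 = 0.3000.
A is higher at 0.8313.

A, 0.83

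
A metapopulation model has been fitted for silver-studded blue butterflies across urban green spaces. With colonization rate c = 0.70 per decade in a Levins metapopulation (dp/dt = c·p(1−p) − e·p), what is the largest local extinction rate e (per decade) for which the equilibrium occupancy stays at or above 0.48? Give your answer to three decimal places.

1 − e/c ≥ 0.48 ⇒ e ≤ c(1 − 0.48) = 0.70 × 0.5200.
e_max = 0.3640.

0.364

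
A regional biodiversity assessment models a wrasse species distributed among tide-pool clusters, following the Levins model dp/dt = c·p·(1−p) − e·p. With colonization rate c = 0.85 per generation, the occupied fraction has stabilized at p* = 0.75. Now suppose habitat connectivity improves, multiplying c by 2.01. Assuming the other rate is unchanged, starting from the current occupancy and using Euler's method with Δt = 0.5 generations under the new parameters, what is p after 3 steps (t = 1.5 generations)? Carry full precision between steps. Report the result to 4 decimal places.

0.8722

Balance c(1−p*) = e gives e = 0.85×(1 − 0.75000) = 0.21250.
Starting from p₀ = 0.75000; update p ← p + (dp/dt)·Δt with the new parameters.
  1  |  dp/dt·Δt = +0.080484  |  p_1 = 0.830484
  2  |  dp/dt·Δt = +0.032022  |  p_2 = 0.862507
  3  |  dp/dt·Δt = +0.009663  |  p_3 = 0.872170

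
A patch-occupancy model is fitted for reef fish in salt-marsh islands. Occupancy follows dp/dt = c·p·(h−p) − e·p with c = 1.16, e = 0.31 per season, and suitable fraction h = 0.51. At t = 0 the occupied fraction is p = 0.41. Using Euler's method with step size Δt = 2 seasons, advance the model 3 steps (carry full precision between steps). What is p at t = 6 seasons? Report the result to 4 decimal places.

0.2442

Update rule: p ← p + [c·p·(h−p) − e·p]·Δt with Δt = 2.
step 1: Δp = -0.15908, p = 0.25092
step 2: Δp = -0.00475, p = 0.24617
step 3: Δp = -0.00195, p = 0.24422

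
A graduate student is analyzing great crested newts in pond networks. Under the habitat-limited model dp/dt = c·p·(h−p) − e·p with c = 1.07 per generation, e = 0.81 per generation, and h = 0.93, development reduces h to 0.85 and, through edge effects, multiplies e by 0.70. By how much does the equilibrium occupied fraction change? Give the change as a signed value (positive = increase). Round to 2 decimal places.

0.15

Before: p* = h − e/c = 0.93 − 0.81/1.07 = 0.93 − 0.7570 = 0.1730.
After: c = 1.07, e = 0.567, h = 0.85; p* = 0.85 − 0.567/1.07 = 0.3201.
Δp* = 0.3201 − 0.1730 = +0.1471.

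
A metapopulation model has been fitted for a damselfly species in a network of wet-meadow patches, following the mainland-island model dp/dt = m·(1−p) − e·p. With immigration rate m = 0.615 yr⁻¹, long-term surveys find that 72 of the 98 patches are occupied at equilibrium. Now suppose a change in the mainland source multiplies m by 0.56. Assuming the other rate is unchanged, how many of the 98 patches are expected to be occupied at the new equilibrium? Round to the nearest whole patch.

Observed p* = 72/98 = 0.73469.
Balance m(1−p*) = e·p* gives e = m(1−p*)/p* = 0.615×0.26531/0.73469 = 0.22209.
New p* = m/(m+e) = 0.34440/(0.34440+0.22209) = 0.60795.
Expected occupied = 98 × 0.60795 = 59.58 ≈ 60.

60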